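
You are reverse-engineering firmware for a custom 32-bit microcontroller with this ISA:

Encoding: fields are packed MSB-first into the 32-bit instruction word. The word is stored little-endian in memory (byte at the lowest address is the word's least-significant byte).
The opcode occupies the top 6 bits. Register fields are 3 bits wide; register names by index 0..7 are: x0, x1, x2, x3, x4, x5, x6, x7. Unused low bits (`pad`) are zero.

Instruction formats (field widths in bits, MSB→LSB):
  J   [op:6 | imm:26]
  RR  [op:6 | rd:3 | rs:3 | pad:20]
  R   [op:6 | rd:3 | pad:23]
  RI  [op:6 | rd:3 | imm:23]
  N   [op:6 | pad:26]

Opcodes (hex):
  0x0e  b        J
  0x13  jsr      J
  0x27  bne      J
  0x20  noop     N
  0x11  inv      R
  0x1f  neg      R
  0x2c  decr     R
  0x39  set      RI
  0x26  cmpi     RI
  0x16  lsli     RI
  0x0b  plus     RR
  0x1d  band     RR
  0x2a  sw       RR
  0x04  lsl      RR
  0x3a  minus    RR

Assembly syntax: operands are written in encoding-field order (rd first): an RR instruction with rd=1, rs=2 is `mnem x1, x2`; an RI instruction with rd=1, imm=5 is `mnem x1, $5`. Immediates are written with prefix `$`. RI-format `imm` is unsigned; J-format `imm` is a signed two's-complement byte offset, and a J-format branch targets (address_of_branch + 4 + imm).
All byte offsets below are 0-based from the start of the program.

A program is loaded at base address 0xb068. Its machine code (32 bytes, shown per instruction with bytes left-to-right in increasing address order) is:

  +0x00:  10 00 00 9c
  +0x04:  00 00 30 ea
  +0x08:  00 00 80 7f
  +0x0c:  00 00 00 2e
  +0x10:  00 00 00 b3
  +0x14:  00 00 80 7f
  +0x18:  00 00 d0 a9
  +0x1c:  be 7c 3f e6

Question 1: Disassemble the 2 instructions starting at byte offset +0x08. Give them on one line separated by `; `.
[08] 00 00 80 7f → 0x7f800000
  opcode bits[31:26]=0x1f: neg/R
  rd: (w>>23)&0x7=0x7 → x7
[0c] 00 00 00 2e → 0x2e000000
  opcode bits[31:26]=0xb: plus/RR
  rd: (w>>23)&0x7=0x4 → x4
  rs: (w>>20)&0x7=0x0 → x0

neg x7; plus x4, x0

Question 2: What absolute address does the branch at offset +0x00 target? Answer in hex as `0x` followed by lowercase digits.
0xb07c

[00] 10 00 00 9c → 0x9c000010
  opcode bits[31:26]=0x27: bne/J
  imm@[25:0]=0x10 ⇒ $16
  target = base 0xb068 + off 0x00 + 4 + imm 16 = 0xb07c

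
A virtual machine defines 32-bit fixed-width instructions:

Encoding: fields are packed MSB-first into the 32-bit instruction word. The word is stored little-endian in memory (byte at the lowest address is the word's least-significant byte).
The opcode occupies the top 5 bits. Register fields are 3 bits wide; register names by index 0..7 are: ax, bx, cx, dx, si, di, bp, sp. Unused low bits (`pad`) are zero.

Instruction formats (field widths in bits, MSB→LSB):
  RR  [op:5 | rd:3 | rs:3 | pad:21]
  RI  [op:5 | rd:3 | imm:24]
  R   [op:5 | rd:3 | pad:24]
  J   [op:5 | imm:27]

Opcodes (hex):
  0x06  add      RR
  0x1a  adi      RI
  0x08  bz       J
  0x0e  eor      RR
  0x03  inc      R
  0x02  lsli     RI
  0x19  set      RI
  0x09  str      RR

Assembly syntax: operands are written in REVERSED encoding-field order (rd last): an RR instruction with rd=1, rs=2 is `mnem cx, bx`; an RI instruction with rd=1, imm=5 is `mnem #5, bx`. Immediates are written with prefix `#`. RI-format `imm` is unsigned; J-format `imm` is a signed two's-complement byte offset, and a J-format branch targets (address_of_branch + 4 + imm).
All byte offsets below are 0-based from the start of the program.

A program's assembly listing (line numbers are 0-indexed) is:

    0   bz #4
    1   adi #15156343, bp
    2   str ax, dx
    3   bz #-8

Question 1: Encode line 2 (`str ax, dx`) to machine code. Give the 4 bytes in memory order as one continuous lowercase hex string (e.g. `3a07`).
0000004b

L2: str op=0x9:5|rd=3:3|rs=0:3|pad=0:21 ⇒ 0x4b000000 ⇒ little 00 00 00 4b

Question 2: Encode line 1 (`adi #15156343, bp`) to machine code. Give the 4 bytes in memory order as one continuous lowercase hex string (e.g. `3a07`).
line 1 (adi): pack op=0x1a:5|rd=6:3|imm=15156343:24 = 0xd6e74477; little→ 77 44 e7 d6

7744e7d6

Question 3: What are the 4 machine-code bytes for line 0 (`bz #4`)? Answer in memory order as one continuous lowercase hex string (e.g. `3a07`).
line 0 (bz): pack op=0x8:5|imm=4:27 = 0x40000004; little→ 04 00 00 40

04000040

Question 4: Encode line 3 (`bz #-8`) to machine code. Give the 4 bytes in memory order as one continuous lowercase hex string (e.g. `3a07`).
line 3 (bz): pack op=0x8:5|imm=-8:27 = 0x47fffff8; little→ f8 ff ff 47

f8ffff47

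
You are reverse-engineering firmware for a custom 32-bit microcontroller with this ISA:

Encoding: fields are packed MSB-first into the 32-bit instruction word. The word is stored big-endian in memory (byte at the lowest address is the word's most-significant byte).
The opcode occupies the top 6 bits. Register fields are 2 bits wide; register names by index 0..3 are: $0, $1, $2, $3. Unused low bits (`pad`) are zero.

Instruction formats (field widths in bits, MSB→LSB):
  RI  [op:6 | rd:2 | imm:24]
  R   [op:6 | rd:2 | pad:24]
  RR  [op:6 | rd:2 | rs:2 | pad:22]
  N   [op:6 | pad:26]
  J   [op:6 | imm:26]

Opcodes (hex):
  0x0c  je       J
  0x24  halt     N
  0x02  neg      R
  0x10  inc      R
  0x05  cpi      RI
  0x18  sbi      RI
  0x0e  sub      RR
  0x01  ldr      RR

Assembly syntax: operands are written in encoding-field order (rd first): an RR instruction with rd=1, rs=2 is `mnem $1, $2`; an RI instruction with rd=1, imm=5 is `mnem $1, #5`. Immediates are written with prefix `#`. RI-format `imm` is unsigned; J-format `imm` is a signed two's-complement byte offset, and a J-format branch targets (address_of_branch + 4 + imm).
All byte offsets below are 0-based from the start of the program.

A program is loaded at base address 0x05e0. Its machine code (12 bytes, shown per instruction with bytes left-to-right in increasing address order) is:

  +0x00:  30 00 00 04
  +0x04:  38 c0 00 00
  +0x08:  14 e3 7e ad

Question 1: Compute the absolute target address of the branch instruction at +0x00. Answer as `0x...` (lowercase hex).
0x05e8

+0x00: 30 00 00 04 ⇒ word 0x30000004 (big)
  top 6b → 0xc → je [J]
  imm@[25:0]=0x4 ⇒ #4
  target = base 0x05e0 + off 0x00 + 4 + imm 4 = 0x05e8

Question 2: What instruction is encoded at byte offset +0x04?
sub $0, $3

[04] 38 c0 00 00 → 0x38c00000
  top 6b → 0xe → sub [RR]
  rd@[25:24]=0x0 ⇒ $0
  rs@[23:22]=0x3 ⇒ $3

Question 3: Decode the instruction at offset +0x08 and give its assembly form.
cpi $0, #14909101

off 0x08: read 14 e3 7e ad as big → 0x14e37ead
  op=0x14e37ead>>26=0x5 ⇒ cpi (RI)
  rd: (w>>24)&0x3=0x0 → $0
  imm: (w>>0)&0xffffff=0xe37ead → #14909101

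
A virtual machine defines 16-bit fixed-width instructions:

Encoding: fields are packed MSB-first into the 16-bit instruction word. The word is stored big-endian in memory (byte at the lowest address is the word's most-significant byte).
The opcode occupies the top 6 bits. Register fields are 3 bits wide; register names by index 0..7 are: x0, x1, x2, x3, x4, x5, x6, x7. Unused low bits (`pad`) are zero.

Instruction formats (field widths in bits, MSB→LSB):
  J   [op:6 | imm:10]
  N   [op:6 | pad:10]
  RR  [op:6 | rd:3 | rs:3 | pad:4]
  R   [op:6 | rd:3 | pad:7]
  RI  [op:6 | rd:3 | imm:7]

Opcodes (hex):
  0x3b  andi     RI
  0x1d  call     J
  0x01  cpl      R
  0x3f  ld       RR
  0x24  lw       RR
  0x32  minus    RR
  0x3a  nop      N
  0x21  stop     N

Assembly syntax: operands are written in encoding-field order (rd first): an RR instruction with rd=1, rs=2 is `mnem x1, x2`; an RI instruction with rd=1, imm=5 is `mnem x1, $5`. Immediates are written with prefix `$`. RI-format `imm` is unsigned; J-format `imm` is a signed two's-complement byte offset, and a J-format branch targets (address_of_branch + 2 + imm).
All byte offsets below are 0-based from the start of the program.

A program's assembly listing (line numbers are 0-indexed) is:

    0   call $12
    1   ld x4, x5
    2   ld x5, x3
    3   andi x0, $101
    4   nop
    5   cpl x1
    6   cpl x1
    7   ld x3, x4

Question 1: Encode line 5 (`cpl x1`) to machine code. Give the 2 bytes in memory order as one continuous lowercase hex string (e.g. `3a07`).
line 5 (cpl): pack op=0x1:6|rd=1:3|pad=0:7 = 0x0480; big→ 04 80

0480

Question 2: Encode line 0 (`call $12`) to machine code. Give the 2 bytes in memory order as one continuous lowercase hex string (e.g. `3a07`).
740c

0. call fields op=0x1d:6|imm=12:10 → word 740ch → 74 0c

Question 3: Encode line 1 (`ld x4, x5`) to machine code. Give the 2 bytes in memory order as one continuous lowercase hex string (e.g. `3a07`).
1. ld fields op=0x3f:6|rd=4:3|rs=5:3|pad=0:4 → word fe50h → fe 50

fe50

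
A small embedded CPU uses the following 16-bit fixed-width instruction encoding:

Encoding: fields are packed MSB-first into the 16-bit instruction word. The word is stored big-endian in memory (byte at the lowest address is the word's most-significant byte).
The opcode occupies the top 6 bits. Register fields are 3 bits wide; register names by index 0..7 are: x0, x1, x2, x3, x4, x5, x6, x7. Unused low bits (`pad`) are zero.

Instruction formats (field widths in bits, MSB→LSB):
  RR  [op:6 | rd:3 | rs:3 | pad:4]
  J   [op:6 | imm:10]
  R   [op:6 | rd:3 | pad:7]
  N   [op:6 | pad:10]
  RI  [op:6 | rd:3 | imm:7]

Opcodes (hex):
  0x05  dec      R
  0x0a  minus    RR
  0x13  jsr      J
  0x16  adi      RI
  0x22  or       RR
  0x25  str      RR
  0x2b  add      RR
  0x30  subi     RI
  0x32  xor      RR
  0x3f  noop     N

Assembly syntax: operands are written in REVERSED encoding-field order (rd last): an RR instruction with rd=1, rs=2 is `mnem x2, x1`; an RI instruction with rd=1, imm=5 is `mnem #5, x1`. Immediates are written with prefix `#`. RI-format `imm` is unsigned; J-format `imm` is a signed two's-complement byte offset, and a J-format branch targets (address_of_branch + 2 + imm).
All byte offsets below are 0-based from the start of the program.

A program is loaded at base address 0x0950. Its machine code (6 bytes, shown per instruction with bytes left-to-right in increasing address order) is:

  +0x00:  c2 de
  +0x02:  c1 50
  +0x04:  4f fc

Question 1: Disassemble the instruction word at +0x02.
subi #80, x2

[02] c1 50 → 0xc150
  op=0xc150>>10=0x30 ⇒ subi (RI)
  rd: (w>>7)&0x7=0x2 → x2
  imm: (w>>0)&0x7f=0x50 → #80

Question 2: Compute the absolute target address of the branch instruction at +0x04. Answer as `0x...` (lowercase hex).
@+04  big-endian(4f fc) = 0x4ffc
  opcode bits[15:10]=0x13: jsr/J
  [9:0] imm=1020 (s10→-4) = #-4
  target = base 0x0950 + off 0x04 + 2 + imm -4 = 0x0952

0x0952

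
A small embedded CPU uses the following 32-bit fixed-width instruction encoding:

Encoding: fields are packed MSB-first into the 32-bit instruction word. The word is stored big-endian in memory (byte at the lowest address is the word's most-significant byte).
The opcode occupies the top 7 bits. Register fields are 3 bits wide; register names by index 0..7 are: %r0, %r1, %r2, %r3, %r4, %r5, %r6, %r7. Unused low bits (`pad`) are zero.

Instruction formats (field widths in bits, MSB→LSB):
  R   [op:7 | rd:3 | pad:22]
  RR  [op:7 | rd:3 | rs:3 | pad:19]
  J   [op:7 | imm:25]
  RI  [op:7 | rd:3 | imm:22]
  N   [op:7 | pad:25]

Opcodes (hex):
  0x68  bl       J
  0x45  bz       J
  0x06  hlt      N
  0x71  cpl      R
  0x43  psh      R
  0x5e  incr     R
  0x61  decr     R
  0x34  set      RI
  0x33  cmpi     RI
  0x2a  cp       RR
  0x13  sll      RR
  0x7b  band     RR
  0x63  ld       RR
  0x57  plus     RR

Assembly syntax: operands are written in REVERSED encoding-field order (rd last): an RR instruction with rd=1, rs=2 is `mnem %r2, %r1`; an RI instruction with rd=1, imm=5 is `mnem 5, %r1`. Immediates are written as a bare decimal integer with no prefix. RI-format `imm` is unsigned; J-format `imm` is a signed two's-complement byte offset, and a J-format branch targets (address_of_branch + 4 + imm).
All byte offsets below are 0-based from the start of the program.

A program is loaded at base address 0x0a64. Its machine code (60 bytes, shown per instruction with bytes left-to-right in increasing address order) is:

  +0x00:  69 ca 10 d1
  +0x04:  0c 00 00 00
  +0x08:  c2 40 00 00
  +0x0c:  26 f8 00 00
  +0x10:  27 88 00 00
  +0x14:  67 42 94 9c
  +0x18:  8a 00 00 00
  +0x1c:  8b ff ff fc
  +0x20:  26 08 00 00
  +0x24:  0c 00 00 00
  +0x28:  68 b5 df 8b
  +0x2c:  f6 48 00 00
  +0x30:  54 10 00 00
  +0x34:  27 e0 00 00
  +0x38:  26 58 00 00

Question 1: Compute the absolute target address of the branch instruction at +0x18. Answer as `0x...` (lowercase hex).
[18] 8a 00 00 00 → 0x8a000000
  op=0x8a000000>>25=0x45 ⇒ bz (J)
  imm: (w>>0)&0x1ffffff=0x0 → 0
  target = base 0x0a64 + off 0x18 + 4 + imm 0 = 0x0a80

0x0a80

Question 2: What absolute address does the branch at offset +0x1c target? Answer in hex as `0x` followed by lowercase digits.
off 0x1c: read 8b ff ff fc as big → 0x8bfffffc
  top 7b → 0x45 → bz [J]
  imm@[24:0]=0x1fffffc (s25→-4) ⇒ -4
  target = base 0x0a64 + off 0x1c + 4 + imm -4 = 0x0a80

0x0a80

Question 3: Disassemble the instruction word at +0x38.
[38] 26 58 00 00 → 0x26580000
  opcode bits[31:25]=0x13: sll/RR
  rd: (w>>22)&0x7=0x1 → %r1
  rs: (w>>19)&0x7=0x3 → %r3

sll %r3, %r1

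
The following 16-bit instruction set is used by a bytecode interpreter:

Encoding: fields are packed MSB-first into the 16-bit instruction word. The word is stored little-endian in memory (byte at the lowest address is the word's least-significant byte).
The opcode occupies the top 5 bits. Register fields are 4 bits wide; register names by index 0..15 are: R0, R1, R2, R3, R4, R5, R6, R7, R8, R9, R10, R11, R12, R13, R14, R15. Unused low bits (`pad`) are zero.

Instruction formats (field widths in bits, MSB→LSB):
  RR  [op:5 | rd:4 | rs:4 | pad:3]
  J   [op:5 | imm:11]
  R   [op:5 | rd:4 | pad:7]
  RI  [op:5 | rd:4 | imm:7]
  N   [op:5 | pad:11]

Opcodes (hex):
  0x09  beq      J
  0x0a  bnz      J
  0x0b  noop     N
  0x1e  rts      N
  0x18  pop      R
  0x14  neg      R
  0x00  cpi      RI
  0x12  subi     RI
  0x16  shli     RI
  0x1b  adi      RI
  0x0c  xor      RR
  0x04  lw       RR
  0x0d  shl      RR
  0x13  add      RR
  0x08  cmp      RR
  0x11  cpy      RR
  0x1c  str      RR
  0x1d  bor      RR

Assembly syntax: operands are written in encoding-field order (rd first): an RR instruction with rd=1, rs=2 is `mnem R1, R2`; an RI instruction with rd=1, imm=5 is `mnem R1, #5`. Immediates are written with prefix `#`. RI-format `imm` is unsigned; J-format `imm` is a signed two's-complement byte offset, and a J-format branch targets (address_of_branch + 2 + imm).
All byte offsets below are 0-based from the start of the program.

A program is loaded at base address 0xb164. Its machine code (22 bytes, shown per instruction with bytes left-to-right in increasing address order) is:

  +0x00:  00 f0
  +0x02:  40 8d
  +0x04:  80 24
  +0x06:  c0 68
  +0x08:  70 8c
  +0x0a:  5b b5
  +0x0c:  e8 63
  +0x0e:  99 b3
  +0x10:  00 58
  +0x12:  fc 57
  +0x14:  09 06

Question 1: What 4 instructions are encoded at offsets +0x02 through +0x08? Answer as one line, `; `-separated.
@+02  little-endian(40 8d) = 0x8d40
  opcode bits[15:11]=0x11: cpy/RR
  [10:7] rd=10 = R10
  [6:3] rs=8 = R8
@+04  little-endian(80 24) = 0x2480
  opcode bits[15:11]=0x4: lw/RR
  [10:7] rd=9 = R9
  [6:3] rs=0 = R0
@+06  little-endian(c0 68) = 0x68c0
  opcode bits[15:11]=0xd: shl/RR
  [10:7] rd=1 = R1
  [6:3] rs=8 = R8
@+08  little-endian(70 8c) = 0x8c70
  opcode bits[15:11]=0x11: cpy/RR
  [10:7] rd=8 = R8
  [6:3] rs=14 = R14

cpy R10, R8; lw R9, R0; shl R1, R8; cpy R8, R14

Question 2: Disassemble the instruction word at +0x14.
cpi R12, #9

+0x14: 09 06 ⇒ word 0x0609 (little)
  opcode bits[15:11]=0x0: cpi/RI
  rd: (w>>7)&0xf=0xc → R12
  imm: (w>>0)&0x7f=0x9 → #9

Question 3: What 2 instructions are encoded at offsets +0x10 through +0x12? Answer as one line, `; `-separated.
@+10  little-endian(00 58) = 0x5800
  top 5b → 0xb → noop [N]
@+12  little-endian(fc 57) = 0x57fc
  top 5b → 0xa → bnz [J]
  imm: (w>>0)&0x7ff=0x7fc (s11→-4) → #-4

noop; bnz #-4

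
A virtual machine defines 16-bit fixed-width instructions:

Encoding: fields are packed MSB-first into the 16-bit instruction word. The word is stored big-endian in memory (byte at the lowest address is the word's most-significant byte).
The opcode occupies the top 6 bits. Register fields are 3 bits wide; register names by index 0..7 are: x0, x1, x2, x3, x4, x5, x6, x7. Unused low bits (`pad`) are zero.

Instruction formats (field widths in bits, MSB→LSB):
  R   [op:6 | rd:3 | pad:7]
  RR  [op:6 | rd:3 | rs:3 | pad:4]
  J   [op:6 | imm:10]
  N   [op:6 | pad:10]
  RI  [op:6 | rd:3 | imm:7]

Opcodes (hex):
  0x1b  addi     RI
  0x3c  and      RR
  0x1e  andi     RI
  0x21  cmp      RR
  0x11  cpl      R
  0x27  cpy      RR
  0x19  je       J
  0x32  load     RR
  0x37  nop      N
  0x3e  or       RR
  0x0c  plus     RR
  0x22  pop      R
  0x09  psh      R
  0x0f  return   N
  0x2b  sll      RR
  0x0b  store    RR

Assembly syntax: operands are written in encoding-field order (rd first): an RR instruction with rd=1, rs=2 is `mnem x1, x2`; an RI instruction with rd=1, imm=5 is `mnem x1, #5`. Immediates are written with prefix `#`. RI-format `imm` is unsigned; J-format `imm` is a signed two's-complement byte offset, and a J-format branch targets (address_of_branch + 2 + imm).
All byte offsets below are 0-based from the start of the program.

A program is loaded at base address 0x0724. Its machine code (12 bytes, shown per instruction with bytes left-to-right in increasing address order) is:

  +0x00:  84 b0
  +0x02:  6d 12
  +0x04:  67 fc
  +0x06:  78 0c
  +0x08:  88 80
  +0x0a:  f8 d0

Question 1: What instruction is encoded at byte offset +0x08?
pop x1

@+08  big-endian(88 80) = 0x8880
  top 6b → 0x22 → pop [R]
  rd: (w>>7)&0x7=0x1 → x1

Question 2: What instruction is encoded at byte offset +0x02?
addi x2, #18

[02] 6d 12 → 0x6d12
  op=0x6d12>>10=0x1b ⇒ addi (RI)
  rd@[9:7]=0x2 ⇒ x2
  imm@[6:0]=0x12 ⇒ #18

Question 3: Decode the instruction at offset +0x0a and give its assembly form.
@+0a  big-endian(f8 d0) = 0xf8d0
  top 6b → 0x3e → or [RR]
  rd: (w>>7)&0x7=0x1 → x1
  rs: (w>>4)&0x7=0x5 → x5

or x1, x5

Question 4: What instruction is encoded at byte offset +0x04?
off 0x04: read 67 fc as big → 0x67fc
  op=0x67fc>>10=0x19 ⇒ je (J)
  [9:0] imm=1020 (s10→-4) = #-4

je #-4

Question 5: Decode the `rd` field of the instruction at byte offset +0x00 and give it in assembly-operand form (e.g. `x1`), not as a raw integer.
x1

+0x00: 84 b0 ⇒ word 0x84b0 (big)
  op=0x84b0>>10=0x21 ⇒ cmp (RR)
  [9:7] rd=1 = x1
  [6:4] rs=3 = x3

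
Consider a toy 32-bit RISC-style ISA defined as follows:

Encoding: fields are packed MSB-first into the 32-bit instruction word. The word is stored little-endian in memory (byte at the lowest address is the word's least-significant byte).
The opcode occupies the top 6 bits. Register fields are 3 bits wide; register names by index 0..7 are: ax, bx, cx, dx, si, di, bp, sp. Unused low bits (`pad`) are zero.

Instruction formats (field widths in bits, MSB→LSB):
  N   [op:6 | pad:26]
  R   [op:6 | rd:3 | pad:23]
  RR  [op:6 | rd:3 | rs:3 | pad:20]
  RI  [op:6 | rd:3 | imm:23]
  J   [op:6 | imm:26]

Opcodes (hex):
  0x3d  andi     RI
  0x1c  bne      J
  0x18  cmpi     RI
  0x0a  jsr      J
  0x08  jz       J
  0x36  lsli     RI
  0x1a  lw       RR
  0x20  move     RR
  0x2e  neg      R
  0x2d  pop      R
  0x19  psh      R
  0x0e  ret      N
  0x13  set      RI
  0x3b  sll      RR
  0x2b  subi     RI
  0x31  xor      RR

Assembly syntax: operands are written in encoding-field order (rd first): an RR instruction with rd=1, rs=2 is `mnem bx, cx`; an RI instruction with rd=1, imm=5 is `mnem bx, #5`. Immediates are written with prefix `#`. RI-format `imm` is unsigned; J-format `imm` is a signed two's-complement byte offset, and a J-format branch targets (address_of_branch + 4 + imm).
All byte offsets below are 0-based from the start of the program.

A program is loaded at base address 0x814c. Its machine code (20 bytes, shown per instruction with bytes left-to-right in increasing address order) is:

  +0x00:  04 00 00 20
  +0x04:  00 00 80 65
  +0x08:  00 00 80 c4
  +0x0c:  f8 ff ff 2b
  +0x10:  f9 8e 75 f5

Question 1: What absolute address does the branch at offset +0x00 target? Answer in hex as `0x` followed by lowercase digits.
0x8154

off 0x00: read 04 00 00 20 as little → 0x20000004
  opcode bits[31:26]=0x8: jz/J
  [25:0] imm=4 = #4
  target = base 0x814c + off 0x00 + 4 + imm 4 = 0x8154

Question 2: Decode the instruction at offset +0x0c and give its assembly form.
+0x0c: f8 ff ff 2b ⇒ word 0x2bfffff8 (little)
  opcode bits[31:26]=0xa: jsr/J
  imm@[25:0]=0x3fffff8 (s26→-8) ⇒ #-8

jsr #-8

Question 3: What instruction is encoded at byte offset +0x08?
xor bx, ax

+0x08: 00 00 80 c4 ⇒ word 0xc4800000 (little)
  op=0xc4800000>>26=0x31 ⇒ xor (RR)
  rd: (w>>23)&0x7=0x1 → bx
  rs: (w>>20)&0x7=0x0 → ax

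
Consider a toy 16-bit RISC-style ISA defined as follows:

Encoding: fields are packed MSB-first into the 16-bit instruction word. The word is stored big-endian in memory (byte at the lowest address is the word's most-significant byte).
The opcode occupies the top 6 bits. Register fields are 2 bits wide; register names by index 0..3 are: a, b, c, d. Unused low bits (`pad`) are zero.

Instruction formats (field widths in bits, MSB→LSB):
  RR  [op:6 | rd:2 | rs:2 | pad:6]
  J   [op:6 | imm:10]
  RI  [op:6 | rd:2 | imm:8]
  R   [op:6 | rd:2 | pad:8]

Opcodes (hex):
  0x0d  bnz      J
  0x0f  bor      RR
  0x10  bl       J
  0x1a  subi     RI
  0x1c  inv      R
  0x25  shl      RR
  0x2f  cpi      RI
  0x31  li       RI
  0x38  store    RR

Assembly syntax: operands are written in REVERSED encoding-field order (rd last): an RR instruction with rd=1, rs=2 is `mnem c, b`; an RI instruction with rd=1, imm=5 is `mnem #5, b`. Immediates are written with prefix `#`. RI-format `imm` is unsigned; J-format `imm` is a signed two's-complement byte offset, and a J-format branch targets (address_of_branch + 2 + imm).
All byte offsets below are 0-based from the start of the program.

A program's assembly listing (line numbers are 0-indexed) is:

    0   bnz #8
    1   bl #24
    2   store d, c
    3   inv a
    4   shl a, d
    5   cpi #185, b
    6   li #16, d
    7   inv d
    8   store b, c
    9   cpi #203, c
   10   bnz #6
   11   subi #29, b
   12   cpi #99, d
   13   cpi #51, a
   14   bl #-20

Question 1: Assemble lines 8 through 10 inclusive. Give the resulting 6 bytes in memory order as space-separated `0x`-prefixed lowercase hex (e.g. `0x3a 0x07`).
line 8 (store): pack op=0x38:6|rd=2:2|rs=1:2|pad=0:6 = 0xe240; big→ e2 40
line 9 (cpi): pack op=0x2f:6|rd=2:2|imm=203:8 = 0xbecb; big→ be cb
line 10 (bnz): pack op=0xd:6|imm=6:10 = 0x3406; big→ 34 06

0xe2 0x40 0xbe 0xcb 0x34 0x06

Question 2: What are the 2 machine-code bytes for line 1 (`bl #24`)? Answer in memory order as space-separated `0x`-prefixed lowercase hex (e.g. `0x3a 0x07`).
1. bl fields op=0x10:6|imm=24:10 → word 4018h → 40 18

0x40 0x18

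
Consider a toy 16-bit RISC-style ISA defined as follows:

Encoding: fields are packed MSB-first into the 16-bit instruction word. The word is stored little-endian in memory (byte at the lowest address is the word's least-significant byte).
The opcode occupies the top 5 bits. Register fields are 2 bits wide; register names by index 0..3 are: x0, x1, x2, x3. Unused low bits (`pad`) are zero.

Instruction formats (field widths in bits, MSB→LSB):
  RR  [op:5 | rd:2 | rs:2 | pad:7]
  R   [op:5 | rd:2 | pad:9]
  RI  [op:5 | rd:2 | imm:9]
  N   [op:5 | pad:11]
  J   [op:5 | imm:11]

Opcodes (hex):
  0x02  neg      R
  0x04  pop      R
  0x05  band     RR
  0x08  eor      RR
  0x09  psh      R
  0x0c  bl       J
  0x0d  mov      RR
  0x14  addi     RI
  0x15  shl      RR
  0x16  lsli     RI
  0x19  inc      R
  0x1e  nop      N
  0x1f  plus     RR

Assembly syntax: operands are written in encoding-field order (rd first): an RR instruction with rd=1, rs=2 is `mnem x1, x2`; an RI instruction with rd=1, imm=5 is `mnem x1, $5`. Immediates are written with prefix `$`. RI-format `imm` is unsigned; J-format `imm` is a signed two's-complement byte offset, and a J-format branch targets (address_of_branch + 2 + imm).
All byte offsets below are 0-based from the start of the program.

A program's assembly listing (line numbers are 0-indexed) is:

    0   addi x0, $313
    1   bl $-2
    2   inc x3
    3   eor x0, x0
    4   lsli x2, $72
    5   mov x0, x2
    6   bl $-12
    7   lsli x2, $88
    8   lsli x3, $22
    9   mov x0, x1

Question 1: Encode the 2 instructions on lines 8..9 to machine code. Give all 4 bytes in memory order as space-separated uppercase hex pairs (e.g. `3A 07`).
16 B6 80 68

line 8 (lsli): pack op=0x16:5|rd=3:2|imm=22:9 = 0xb616; little→ 16 b6
line 9 (mov): pack op=0xd:5|rd=0:2|rs=1:2|pad=0:7 = 0x6880; little→ 80 68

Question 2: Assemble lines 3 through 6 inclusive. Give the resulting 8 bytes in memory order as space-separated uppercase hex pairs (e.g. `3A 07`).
3. eor fields op=0x8:5|rd=0:2|rs=0:2|pad=0:7 → word 4000h → 00 40
4. lsli fields op=0x16:5|rd=2:2|imm=72:9 → word b448h → 48 b4
5. mov fields op=0xd:5|rd=0:2|rs=2:2|pad=0:7 → word 6900h → 00 69
6. bl fields op=0xc:5|imm=-12:11 → word 67f4h → f4 67

00 40 48 B4 00 69 F4 67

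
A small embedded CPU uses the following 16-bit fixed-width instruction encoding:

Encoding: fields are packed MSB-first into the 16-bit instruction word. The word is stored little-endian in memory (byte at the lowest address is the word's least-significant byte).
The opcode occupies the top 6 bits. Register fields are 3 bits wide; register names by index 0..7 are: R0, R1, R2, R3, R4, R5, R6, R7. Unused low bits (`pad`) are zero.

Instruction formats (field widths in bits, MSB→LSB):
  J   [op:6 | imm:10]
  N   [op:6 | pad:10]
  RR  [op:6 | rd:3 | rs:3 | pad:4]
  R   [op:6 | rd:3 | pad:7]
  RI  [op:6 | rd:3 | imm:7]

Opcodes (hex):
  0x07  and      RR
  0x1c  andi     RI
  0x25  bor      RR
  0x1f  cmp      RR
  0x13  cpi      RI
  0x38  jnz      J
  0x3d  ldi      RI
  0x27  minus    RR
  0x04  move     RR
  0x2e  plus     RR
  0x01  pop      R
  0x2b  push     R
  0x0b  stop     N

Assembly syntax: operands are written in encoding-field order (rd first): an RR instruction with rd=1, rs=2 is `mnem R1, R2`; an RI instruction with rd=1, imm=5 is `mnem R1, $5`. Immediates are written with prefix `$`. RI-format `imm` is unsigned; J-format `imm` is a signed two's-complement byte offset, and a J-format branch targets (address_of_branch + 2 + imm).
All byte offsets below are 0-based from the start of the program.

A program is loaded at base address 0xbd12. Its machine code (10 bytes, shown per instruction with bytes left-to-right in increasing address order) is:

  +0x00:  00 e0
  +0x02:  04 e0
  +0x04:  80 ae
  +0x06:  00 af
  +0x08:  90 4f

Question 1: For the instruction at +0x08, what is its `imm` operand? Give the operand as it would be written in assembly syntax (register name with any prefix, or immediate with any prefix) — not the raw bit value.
$16

off 0x08: read 90 4f as little → 0x4f90
  top 6b → 0x13 → cpi [RI]
  rd: (w>>7)&0x7=0x7 → R7
  imm: (w>>0)&0x7f=0x10 → $16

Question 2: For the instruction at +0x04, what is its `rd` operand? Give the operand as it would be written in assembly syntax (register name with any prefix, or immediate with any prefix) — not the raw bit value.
R5

@+04  little-endian(80 ae) = 0xae80
  op=0xae80>>10=0x2b ⇒ push (R)
  rd@[9:7]=0x5 ⇒ R5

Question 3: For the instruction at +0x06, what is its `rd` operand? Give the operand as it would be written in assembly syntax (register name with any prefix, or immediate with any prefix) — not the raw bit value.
R6

@+06  little-endian(00 af) = 0xaf00
  opcode bits[15:10]=0x2b: push/R
  rd: (w>>7)&0x7=0x6 → R6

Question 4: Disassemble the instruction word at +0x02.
jnz $4

@+02  little-endian(04 e0) = 0xe004
  op=0xe004>>10=0x38 ⇒ jnz (J)
  imm: (w>>0)&0x3ff=0x4 → $4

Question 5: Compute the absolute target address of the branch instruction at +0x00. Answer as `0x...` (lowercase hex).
+0x00: 00 e0 ⇒ word 0xe000 (little)
  opcode bits[15:10]=0x38: jnz/J
  [9:0] imm=0 = $0
  target = base 0xbd12 + off 0x00 + 2 + imm 0 = 0xbd14

0xbd14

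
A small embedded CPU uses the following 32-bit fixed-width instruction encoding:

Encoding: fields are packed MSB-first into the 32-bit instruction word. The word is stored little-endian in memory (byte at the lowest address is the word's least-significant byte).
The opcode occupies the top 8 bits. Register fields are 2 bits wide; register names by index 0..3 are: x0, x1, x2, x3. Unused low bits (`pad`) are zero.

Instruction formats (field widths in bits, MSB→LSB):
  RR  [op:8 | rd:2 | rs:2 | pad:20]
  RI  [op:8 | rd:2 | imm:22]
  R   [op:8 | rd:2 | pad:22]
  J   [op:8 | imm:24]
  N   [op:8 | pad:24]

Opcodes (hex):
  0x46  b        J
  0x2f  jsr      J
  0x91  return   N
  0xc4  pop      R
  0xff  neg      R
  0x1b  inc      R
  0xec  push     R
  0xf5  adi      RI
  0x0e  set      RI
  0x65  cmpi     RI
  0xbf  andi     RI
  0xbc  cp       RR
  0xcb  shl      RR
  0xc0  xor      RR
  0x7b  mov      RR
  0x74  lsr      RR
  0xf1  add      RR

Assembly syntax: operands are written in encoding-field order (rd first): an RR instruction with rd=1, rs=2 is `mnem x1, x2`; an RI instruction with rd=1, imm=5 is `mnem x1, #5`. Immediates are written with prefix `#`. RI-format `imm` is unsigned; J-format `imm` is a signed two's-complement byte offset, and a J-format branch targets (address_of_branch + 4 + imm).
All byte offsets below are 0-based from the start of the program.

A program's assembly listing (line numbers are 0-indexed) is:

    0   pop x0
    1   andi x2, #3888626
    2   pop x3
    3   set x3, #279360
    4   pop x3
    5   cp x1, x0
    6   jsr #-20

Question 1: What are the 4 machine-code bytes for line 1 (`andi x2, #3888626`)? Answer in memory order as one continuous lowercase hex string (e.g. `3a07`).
f255bbbf

line 1 (andi): pack op=0xbf:8|rd=2:2|imm=3888626:22 = 0xbfbb55f2; little→ f2 55 bb bf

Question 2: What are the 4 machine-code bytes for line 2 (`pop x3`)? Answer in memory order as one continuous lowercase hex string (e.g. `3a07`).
L2: pop op=0xc4:8|rd=3:2|pad=0:22 ⇒ 0xc4c00000 ⇒ little 00 00 c0 c4

0000c0c4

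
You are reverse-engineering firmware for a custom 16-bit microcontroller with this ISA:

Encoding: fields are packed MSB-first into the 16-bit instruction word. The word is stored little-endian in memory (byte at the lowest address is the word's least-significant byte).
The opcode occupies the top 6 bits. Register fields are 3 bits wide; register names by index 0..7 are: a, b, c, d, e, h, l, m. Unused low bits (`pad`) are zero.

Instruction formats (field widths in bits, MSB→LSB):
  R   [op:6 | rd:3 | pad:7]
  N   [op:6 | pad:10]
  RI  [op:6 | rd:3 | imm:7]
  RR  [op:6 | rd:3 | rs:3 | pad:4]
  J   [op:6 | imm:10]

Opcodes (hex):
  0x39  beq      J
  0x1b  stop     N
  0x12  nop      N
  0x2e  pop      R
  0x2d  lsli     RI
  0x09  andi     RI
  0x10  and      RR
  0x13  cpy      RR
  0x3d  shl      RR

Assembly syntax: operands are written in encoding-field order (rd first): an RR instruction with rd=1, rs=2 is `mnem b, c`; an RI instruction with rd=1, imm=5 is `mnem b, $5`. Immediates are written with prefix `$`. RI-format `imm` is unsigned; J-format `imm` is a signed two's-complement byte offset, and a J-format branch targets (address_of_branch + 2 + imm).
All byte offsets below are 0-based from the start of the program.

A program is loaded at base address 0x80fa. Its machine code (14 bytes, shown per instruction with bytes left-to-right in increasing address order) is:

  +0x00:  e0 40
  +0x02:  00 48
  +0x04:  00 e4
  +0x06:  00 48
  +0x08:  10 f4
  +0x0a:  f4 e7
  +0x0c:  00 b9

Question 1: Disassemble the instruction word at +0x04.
[04] 00 e4 → 0xe400
  op=0xe400>>10=0x39 ⇒ beq (J)
  imm@[9:0]=0x0 ⇒ $0

beq $0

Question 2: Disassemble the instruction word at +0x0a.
off 0x0a: read f4 e7 as little → 0xe7f4
  top 6b → 0x39 → beq [J]
  [9:0] imm=1012 (s10→-12) = $-12

beq $-12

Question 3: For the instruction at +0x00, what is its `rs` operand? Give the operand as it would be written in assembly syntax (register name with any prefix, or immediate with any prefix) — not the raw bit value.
@+00  little-endian(e0 40) = 0x40e0
  opcode bits[15:10]=0x10: and/RR
  [9:7] rd=1 = b
  [6:4] rs=6 = l

l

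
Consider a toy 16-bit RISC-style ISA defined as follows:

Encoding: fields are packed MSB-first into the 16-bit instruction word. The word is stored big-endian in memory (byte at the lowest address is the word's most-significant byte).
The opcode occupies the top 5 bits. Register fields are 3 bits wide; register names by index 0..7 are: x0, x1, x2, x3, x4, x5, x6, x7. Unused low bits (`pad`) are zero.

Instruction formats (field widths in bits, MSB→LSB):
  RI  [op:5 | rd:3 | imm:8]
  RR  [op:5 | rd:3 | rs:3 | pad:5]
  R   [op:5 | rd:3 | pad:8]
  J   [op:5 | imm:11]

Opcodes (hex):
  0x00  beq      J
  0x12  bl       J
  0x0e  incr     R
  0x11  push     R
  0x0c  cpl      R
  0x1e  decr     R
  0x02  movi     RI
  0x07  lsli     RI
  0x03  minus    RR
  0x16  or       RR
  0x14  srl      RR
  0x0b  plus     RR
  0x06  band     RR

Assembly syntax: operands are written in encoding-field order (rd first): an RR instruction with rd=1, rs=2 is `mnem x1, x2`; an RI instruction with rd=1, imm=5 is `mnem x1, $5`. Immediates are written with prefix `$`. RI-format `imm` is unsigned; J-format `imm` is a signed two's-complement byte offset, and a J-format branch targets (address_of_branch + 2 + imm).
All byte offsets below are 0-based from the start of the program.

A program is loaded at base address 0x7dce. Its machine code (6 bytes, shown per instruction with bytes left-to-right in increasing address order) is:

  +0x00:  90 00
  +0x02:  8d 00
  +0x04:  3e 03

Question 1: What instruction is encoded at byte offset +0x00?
bl $0

@+00  big-endian(90 00) = 0x9000
  top 5b → 0x12 → bl [J]
  [10:0] imm=0 = $0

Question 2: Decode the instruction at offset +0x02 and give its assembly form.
@+02  big-endian(8d 00) = 0x8d00
  opcode bits[15:11]=0x11: push/R
  rd: (w>>8)&0x7=0x5 → x5

push x5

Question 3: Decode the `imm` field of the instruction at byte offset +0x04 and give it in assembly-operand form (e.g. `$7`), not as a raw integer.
[04] 3e 03 → 0x3e03
  opcode bits[15:11]=0x7: lsli/RI
  rd: (w>>8)&0x7=0x6 → x6
  imm: (w>>0)&0xff=0x3 → $3

$3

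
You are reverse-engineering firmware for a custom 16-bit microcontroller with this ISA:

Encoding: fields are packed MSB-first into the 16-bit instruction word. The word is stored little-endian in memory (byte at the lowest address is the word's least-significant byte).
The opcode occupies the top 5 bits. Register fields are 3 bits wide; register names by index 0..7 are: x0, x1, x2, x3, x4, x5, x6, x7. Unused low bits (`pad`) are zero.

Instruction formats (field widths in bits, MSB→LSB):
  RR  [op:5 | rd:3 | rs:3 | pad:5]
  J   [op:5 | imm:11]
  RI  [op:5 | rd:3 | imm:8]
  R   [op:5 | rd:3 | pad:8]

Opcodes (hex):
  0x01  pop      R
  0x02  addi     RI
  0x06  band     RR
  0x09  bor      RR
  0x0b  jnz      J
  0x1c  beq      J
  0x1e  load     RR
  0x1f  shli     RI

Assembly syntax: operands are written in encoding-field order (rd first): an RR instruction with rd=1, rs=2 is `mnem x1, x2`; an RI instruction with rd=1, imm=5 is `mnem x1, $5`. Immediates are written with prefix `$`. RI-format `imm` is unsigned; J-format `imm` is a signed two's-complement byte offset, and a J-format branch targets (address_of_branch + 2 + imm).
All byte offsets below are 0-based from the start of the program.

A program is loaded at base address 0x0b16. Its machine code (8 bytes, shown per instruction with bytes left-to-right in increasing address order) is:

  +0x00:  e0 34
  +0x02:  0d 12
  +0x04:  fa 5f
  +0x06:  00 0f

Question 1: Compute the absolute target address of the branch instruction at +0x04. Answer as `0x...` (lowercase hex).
+0x04: fa 5f ⇒ word 0x5ffa (little)
  top 5b → 0xb → jnz [J]
  imm@[10:0]=0x7fa (s11→-6) ⇒ $-6
  target = base 0x0b16 + off 0x04 + 2 + imm -6 = 0x0b16

0x0b16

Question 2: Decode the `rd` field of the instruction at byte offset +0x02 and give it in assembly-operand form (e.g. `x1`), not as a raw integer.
x2

+0x02: 0d 12 ⇒ word 0x120d (little)
  opcode bits[15:11]=0x2: addi/RI
  [10:8] rd=2 = x2
  [7:0] imm=13 = $13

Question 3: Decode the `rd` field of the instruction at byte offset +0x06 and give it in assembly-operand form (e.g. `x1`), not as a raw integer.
x7

+0x06: 00 0f ⇒ word 0x0f00 (little)
  top 5b → 0x1 → pop [R]
  [10:8] rd=7 = x7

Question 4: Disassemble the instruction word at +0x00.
[00] e0 34 → 0x34e0
  opcode bits[15:11]=0x6: band/RR
  [10:8] rd=4 = x4
  [7:5] rs=7 = x7

band x4, x7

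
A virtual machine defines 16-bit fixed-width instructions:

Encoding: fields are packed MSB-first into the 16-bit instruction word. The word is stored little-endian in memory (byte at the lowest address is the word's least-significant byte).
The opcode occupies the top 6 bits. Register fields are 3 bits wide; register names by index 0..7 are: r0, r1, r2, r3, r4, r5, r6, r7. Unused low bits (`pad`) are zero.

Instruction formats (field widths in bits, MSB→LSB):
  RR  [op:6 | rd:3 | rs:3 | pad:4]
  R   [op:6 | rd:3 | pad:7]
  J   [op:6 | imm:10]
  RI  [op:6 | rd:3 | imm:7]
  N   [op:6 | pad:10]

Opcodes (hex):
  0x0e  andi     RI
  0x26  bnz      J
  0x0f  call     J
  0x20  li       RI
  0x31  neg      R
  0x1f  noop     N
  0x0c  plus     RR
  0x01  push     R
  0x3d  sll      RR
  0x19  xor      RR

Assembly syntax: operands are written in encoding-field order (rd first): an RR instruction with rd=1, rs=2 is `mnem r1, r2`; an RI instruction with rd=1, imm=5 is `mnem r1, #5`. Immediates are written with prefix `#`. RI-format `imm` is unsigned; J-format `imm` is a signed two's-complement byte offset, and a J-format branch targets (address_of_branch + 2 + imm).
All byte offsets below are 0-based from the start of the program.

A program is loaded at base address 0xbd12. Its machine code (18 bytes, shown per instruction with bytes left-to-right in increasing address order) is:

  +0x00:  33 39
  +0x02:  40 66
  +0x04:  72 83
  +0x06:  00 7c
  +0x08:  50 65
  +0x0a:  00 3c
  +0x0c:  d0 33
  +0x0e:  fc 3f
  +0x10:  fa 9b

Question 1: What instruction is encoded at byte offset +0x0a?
call #0

[0a] 00 3c → 0x3c00
  top 6b → 0xf → call [J]
  imm@[9:0]=0x0 ⇒ #0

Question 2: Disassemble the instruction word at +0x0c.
+0x0c: d0 33 ⇒ word 0x33d0 (little)
  top 6b → 0xc → plus [RR]
  rd@[9:7]=0x7 ⇒ r7
  rs@[6:4]=0x5 ⇒ r5

plus r7, r5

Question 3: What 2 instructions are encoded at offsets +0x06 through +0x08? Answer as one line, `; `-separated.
noop; xor r2, r5

@+06  little-endian(00 7c) = 0x7c00
  top 6b → 0x1f → noop [N]
@+08  little-endian(50 65) = 0x6550
  top 6b → 0x19 → xor [RR]
  rd@[9:7]=0x2 ⇒ r2
  rs@[6:4]=0x5 ⇒ r5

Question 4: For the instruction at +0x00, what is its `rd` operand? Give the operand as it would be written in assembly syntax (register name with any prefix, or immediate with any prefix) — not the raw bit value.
r2

@+00  little-endian(33 39) = 0x3933
  opcode bits[15:10]=0xe: andi/RI
  rd: (w>>7)&0x7=0x2 → r2
  imm: (w>>0)&0x7f=0x33 → #51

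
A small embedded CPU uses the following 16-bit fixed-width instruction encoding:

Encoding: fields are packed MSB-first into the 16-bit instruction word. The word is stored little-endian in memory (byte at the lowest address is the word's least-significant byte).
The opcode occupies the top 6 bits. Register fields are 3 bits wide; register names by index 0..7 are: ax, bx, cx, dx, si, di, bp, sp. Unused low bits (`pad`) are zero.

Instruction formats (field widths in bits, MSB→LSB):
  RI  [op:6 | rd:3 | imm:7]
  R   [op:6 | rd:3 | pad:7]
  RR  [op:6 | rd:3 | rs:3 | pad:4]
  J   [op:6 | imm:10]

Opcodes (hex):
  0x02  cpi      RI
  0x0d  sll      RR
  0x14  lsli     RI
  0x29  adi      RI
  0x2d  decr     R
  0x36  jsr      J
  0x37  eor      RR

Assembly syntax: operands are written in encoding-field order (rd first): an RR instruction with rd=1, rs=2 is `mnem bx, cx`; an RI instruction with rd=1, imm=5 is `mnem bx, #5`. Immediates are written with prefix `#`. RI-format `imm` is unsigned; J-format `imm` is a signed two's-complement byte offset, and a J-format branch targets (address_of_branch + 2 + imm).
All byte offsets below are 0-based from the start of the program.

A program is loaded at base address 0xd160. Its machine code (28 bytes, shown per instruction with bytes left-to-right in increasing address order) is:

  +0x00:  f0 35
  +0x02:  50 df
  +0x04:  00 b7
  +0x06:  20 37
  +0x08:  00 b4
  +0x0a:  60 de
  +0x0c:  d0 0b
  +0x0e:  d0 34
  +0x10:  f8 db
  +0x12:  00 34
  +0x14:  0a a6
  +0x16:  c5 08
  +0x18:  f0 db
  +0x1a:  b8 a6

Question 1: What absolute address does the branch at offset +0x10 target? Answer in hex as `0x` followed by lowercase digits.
0xd16a

@+10  little-endian(f8 db) = 0xdbf8
  op=0xdbf8>>10=0x36 ⇒ jsr (J)
  imm@[9:0]=0x3f8 (s10→-8) ⇒ #-8
  target = base 0xd160 + off 0x10 + 2 + imm -8 = 0xd16a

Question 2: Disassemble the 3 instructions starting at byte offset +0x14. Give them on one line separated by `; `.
adi si, #10; cpi bx, #69; jsr #-16

@+14  little-endian(0a a6) = 0xa60a
  top 6b → 0x29 → adi [RI]
  rd@[9:7]=0x4 ⇒ si
  imm@[6:0]=0xa ⇒ #10
@+16  little-endian(c5 08) = 0x08c5
  top 6b → 0x2 → cpi [RI]
  rd@[9:7]=0x1 ⇒ bx
  imm@[6:0]=0x45 ⇒ #69
@+18  little-endian(f0 db) = 0xdbf0
  top 6b → 0x36 → jsr [J]
  imm@[9:0]=0x3f0 (s10→-16) ⇒ #-16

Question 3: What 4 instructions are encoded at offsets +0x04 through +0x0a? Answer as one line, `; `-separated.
decr bp; sll bp, cx; decr ax; eor si, bp

off 0x04: read 00 b7 as little → 0xb700
  top 6b → 0x2d → decr [R]
  [9:7] rd=6 = bp
off 0x06: read 20 37 as little → 0x3720
  top 6b → 0xd → sll [RR]
  [9:7] rd=6 = bp
  [6:4] rs=2 = cx
off 0x08: read 00 b4 as little → 0xb400
  top 6b → 0x2d → decr [R]
  [9:7] rd=0 = ax
off 0x0a: read 60 de as little → 0xde60
  top 6b → 0x37 → eor [RR]
  [9:7] rd=4 = si
  [6:4] rs=6 = bp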